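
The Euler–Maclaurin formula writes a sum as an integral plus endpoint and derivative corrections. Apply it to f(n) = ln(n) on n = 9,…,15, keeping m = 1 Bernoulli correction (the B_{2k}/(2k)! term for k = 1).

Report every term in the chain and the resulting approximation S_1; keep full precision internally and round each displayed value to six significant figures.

S_1 ≈ 17.2947

The integral term ∫_9^15 ln(x) dx = 14.8457.
Boundary: ½(f(9) + f(15)) = ½(2.19722 + 2.70805) = 2.45264.
So far: 17.2984.
k=1: B_{2}/(2)! × [f^{(1)}(15) − f^{(1)}(9)] = 1/12 × (0.0666667 − 0.111111) = -0.00370370.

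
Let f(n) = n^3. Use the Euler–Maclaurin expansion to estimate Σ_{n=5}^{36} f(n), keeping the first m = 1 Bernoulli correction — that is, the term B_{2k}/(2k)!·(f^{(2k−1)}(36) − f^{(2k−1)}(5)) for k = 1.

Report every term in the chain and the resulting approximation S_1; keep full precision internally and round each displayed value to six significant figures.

Integral: ∫_5^36 x^3 dx = 419748.
½[f(5) + f(36)] = ½[125.000 + 46656.0] = 23390.5.
Running total after boundary: 443138.
k=1: B_{2}/(2)! × [f^{(1)}(36) − f^{(1)}(5)] = 1/12 × (3888.00 − 75.0000) = 317.750.

S_1 ≈ 443456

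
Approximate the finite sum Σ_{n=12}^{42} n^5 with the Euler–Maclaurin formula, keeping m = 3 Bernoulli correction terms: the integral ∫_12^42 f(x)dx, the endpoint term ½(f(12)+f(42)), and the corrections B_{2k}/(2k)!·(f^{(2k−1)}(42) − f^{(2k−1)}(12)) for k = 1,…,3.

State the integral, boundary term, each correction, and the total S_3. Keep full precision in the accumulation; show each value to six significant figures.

S_3 ≈ 9.81099e+08

Integral: ∫_12^42 x^5 dx = 9.14341e+08.
Boundary: ½(f(12) + f(42)) = ½(248832 + 1.30691e+08) = 6.54700e+07.
Running total after boundary: 9.79811e+08.
Order-1 term: 1/12 · (1.55585e+07 − 103680) = 1.28790e+06.
Running total after k=1: 9.81099e+08.
Order-2 term: −1/720 · (105840 − 8640.00) = -135.000.
Running total after k=2: 9.81099e+08.
Order-3 term: 1/30240 · (120.000 − 120.000) = 0.00000.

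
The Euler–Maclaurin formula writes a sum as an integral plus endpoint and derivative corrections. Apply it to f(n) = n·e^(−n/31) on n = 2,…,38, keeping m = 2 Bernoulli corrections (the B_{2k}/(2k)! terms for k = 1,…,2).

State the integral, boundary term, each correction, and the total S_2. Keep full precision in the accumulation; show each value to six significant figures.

S_2 ≈ 337.679

The integral term ∫_2^38 x·e^(−x/31) dx = 331.243.
½[f(2) + f(38)] = ½[1.87504 + 11.1538] = 6.51442.
So far: 337.757.
Correction k=1: B_{2}/2! · (f^{(1)}(38) − f^{(1)}(2)) = 1/12 · (-0.0662789 − 0.877036) = -0.0786096.
Running total after k=1: 337.679.
Correction k=2: B_{4}/4! · (f^{(3)}(38) − f^{(3)}(2)) = −1/720 · (0.000541897 − 0.00286376) = 3.22482e-06.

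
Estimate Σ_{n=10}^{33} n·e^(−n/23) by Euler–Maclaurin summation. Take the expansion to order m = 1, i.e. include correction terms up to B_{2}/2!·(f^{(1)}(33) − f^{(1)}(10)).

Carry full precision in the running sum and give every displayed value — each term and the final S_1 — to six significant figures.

S_1 ≈ 191.749

The integral term ∫_10^33 x·e^(−x/23) dx = 184.621.
Boundary: ½(f(10) + f(33)) = ½(6.47405 + 7.85952) = 7.16678.
Running total after boundary: 191.788.
Order-1 term: 1/12 · (-0.103551 − 0.365925) = -0.0391230.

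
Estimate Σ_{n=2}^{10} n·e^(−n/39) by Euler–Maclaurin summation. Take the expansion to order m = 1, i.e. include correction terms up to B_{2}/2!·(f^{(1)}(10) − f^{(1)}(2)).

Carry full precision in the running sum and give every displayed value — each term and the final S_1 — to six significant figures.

The integral term ∫_2^10 x·e^(−x/39) dx = 40.2886.
Endpoint term: (f(2) + f(10))/2 = (1.90002 + 7.73824)/2 = 4.81913.
Running total after boundary: 45.1077.
Order-1 term: 1/12 · (0.575408 − 0.901292) = -0.0271570.

S_1 ≈ 45.0806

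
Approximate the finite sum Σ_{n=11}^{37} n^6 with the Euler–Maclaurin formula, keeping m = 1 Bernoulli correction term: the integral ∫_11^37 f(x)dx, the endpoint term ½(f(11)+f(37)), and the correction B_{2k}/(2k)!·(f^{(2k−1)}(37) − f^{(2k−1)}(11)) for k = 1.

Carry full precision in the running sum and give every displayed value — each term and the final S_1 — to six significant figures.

S_1 ≈ 1.48773e+10

The integral term ∫_11^37 x^6 dx = 1.35589e+10.
Boundary: ½(f(11) + f(37)) = ½(1.77156e+06 + 2.56573e+09) = 1.28375e+09.
Integral + boundary = 1.48427e+10.
k=1: B_{2}/(2)! × [f^{(1)}(37) − f^{(1)}(11)] = 1/12 × (4.16064e+08 − 966306) = 3.45915e+07.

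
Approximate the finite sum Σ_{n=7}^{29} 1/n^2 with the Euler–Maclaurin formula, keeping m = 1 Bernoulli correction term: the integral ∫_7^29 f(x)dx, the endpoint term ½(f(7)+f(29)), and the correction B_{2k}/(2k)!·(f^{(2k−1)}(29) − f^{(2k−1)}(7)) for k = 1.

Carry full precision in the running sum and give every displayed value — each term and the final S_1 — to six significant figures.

S_1 ≈ 0.119652

Integral: ∫_7^29 1/x^2 dx = 0.108374.
Boundary: ½(f(7) + f(29)) = ½(0.0204082 + 0.00118906) = 0.0107986.
So far: 0.119173.
k=1: B_{2}/(2)! × [f^{(1)}(29) − f^{(1)}(7)] = 1/12 × (-8.20042e-05 − (-0.00583090)) = 0.000479075.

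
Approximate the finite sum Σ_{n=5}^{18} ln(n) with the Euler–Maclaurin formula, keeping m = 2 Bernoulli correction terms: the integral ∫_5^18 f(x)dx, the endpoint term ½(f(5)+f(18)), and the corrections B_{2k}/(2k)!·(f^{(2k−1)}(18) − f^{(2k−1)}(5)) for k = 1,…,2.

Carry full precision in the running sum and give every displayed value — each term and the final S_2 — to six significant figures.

S_2 ≈ 33.2174

The integral term ∫_5^18 ln(x) dx = 30.9795.
Endpoint term: (f(5) + f(18))/2 = (1.60944 + 2.89037)/2 = 2.24990.
Running total after boundary: 33.2294.
Order-1 term: 1/12 · (0.0555556 − 0.200000) = -0.0120370.
Running total after k=1: 33.2174.
Order-2 term: −1/720 · (0.000342936 − 0.0160000) = 2.17459e-05.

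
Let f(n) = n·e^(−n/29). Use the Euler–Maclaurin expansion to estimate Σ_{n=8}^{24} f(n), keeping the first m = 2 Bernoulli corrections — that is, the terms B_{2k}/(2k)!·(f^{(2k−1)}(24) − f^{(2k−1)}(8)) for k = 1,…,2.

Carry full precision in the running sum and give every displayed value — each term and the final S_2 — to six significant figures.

S_2 ≈ 150.733

Integral: ∫_8^24 x·e^(−x/29) dx = 142.491.
Endpoint term: (f(8) + f(24))/2 = (6.07134 + 10.4905)/2 = 8.28091.
So far: 150.772.
k=1: B_{2}/(2)! × [f^{(1)}(24) − f^{(1)}(8)] = 1/12 × (0.0753626 − 0.549561) = -0.0395165.
After k=1: 150.733.
k=2: B_{4}/(4)! × [f^{(3)}(24) − f^{(3)}(8)] = −1/720 × (0.00112909 − 0.00245826) = 1.84606e-06.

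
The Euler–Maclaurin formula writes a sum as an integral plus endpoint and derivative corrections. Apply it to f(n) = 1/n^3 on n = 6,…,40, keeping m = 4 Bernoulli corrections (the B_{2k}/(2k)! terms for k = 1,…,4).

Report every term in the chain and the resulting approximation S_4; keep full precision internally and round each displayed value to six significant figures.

Integral: ∫_6^40 1/x^3 dx = 0.0135764.
Boundary: ½(f(6) + f(40)) = ½(0.00462963 + 1.56250e-05) = 0.00232263.
Running total after boundary: 0.0158990.
Order-1 term: 1/12 · (-1.17187e-06 − (-0.00231481)) = 0.000192804.
After k=1: 0.0160918.
Order-2 term: −1/720 · (-1.46484e-08 − (-0.00128601)) = -1.78610e-06.
After k=2: 0.0160900.
Order-3 term: 1/30240 · (-3.84521e-10 − (-0.00150034)) = 4.96145e-08.
After k=3: 0.0160901.
Order-4 term: −1/1209600 · (-1.73035e-11 − (-0.00300069)) = -2.48073e-09.

S_4 ≈ 0.0160901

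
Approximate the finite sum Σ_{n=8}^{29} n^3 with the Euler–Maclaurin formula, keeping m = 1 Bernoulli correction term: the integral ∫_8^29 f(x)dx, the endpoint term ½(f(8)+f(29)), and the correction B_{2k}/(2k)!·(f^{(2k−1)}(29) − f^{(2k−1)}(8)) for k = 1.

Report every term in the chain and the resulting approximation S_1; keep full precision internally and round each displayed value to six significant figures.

∫_8^29 x^3 dx evaluates to 175796.
½[f(8) + f(29)] = ½[512.000 + 24389.0] = 12450.5.
Running total after boundary: 188247.
Correction k=1: B_{2}/2! · (f^{(1)}(29) − f^{(1)}(8)) = 1/12 · (2523.00 − 192.000) = 194.250.

S_1 ≈ 188441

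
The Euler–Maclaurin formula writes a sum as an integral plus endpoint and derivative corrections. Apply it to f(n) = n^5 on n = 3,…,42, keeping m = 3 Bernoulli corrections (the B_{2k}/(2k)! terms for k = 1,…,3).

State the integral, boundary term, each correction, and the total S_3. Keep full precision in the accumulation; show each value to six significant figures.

∫_3^42 x^5 dx evaluates to 9.14839e+08.
Endpoint term: (f(3) + f(42))/2 = (243.000 + 1.30691e+08)/2 = 6.53457e+07.
Integral + boundary = 9.80184e+08.
Correction k=1: B_{2}/2! · (f^{(1)}(42) − f^{(1)}(3)) = 1/12 · (1.55585e+07 − 405.000) = 1.29651e+06.
Running total after k=1: 9.81481e+08.
Correction k=2: B_{4}/4! · (f^{(3)}(42) − f^{(3)}(3)) = −1/720 · (105840 − 540.000) = -146.250.
Running total after k=2: 9.81481e+08.
Correction k=3: B_{6}/6! · (f^{(5)}(42) − f^{(5)}(3)) = 1/30240 · (120.000 − 120.000) = 0.00000.

S_3 ≈ 9.81481e+08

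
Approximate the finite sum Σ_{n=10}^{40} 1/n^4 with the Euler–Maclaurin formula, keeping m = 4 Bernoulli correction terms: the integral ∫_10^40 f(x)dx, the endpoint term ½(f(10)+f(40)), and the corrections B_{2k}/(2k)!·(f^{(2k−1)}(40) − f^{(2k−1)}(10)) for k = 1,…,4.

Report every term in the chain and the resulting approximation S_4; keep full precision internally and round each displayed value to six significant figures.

S_4 ≈ 0.000381634

∫_10^40 1/x^4 dx evaluates to 0.000328125.
Endpoint term: (f(10) + f(40))/2 = (0.000100000 + 3.90625e-07)/2 = 5.01953e-05.
Integral + boundary = 0.000378320.
Correction k=1: B_{2}/2! · (f^{(1)}(40) − f^{(1)}(10)) = 1/12 · (-3.90625e-08 − (-4.00000e-05)) = 3.33008e-06.
After k=1: 0.000381650.
Correction k=2: B_{4}/4! · (f^{(3)}(40) − f^{(3)}(10)) = −1/720 · (-7.32422e-10 − (-1.20000e-05)) = -1.66656e-08.
After k=2: 0.000381634.
Correction k=3: B_{6}/6! · (f^{(5)}(40) − f^{(5)}(10)) = 1/30240 · (-2.56348e-11 − (-6.72000e-06)) = 2.22221e-10.
After k=3: 0.000381634.
Correction k=4: B_{8}/8! · (f^{(7)}(40) − f^{(7)}(10)) = −1/1209600 · (-1.44196e-12 − (-6.04800e-06)) = -5.00000e-12.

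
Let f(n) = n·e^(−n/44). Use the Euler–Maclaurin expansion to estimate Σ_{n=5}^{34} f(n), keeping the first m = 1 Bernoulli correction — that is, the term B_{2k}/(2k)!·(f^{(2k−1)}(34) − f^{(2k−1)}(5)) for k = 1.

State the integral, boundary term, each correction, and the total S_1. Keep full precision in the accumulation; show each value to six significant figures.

∫_5^34 x·e^(−x/44) dx evaluates to 339.675.
Boundary: ½(f(5) + f(34)) = ½(4.46291 + 15.6996) = 10.0812.
Integral + boundary = 349.756.
k=1: B_{2}/(2)! × [f^{(1)}(34) − f^{(1)}(5)] = 1/12 × (0.104944 − 0.791153) = -0.0571841.

S_1 ≈ 349.699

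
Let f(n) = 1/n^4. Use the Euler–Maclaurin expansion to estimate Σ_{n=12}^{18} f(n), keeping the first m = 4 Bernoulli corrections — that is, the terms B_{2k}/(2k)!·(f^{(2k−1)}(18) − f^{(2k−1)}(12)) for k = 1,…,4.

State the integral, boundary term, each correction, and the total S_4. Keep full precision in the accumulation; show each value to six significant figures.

∫_12^18 1/x^4 dx evaluates to 0.000135745.
Boundary: ½(f(12) + f(18)) = ½(4.82253e-05 + 9.52599e-06) = 2.88756e-05.
So far: 0.000164621.
Correction k=1: B_{2}/2! · (f^{(1)}(18) − f^{(1)}(12)) = 1/12 · (-2.11689e-06 − (-1.60751e-05)) = 1.16318e-06.
After k=1: 0.000165784.
Correction k=2: B_{4}/4! · (f^{(3)}(18) − f^{(3)}(12)) = −1/720 · (-1.96008e-07 − (-3.34898e-06)) = -4.37913e-09.
After k=2: 0.000165780.
Correction k=3: B_{6}/6! · (f^{(5)}(18) − f^{(5)}(12)) = 1/30240 · (-3.38779e-08 − (-1.30238e-06)) = 4.19479e-11.
After k=3: 0.000165780.
Correction k=4: B_{8}/8! · (f^{(7)}(18) − f^{(7)}(12)) = −1/1209600 · (-9.41053e-09 − (-8.13988e-07)) = -6.65160e-13.

S_4 ≈ 0.000165780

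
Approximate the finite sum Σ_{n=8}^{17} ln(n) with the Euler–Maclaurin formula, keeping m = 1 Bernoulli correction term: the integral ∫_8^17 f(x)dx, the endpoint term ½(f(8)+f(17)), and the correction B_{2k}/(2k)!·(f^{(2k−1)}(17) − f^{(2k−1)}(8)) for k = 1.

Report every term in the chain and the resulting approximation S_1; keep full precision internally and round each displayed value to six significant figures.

S_1 ≈ 24.9799

The integral term ∫_8^17 ln(x) dx = 22.5291.
½[f(8) + f(17)] = ½[2.07944 + 2.83321] = 2.45633.
So far: 24.9854.
Correction k=1: B_{2}/2! · (f^{(1)}(17) − f^{(1)}(8)) = 1/12 · (0.0588235 − 0.125000) = -0.00551471.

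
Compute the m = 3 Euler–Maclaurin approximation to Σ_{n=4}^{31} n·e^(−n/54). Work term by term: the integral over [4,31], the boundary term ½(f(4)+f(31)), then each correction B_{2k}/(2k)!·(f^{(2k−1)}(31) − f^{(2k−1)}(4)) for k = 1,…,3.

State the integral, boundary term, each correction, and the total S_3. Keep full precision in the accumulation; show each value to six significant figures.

The integral term ∫_4^31 x·e^(−x/54) dx = 323.176.
Boundary: ½(f(4) + f(31)) = ½(3.71441 + 17.4600) = 10.5872.
Running total after boundary: 333.764.
k=1: B_{2}/(2)! × [f^{(1)}(31) − f^{(1)}(4)] = 1/12 × (0.239893 − 0.859818) = -0.0516604.
Partial sum through k=1: 333.712.
k=2: B_{4}/(4)! × [f^{(3)}(31) − f^{(3)}(4)] = −1/720 × (0.000468568 − 0.000931764) = 6.43327e-07.
Partial sum through k=2: 333.712.
k=3: B_{6}/(6)! × [f^{(5)}(31) − f^{(5)}(4)] = 1/30240 × (2.93165e-07 − 5.37951e-07) = -8.09479e-12.

S_3 ≈ 333.712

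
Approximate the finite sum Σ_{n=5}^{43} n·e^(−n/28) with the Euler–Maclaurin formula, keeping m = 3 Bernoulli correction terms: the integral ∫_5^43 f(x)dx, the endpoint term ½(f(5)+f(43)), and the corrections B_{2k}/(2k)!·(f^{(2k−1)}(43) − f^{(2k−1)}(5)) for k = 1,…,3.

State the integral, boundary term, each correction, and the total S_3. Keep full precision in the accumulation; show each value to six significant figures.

S_3 ≈ 351.526

Integral: ∫_5^43 x·e^(−x/28) dx = 344.873.
Endpoint term: (f(5) + f(43))/2 = (4.18232 + 9.25798)/2 = 6.72015.
So far: 351.593.
Correction k=1: B_{2}/2! · (f^{(1)}(43) − f^{(1)}(5)) = 1/12 · (-0.115340 − 0.687096) = -0.0668697.
Partial sum through k=1: 351.526.
Correction k=2: B_{4}/4! · (f^{(3)}(43) − f^{(3)}(5)) = −1/720 · (0.000402122 − 0.00301024) = 3.62238e-06.
Partial sum through k=2: 351.526.
Correction k=3: B_{6}/6! · (f^{(5)}(43) − f^{(5)}(5)) = 1/30240 · (1.21347e-06 − 6.56132e-06) = -1.76847e-10.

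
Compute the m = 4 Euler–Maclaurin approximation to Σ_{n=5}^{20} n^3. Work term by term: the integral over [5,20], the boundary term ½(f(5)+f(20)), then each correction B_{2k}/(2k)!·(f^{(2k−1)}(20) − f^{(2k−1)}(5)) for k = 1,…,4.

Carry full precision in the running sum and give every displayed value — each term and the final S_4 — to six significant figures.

S_4 ≈ 44000.0

Integral: ∫_5^20 x^3 dx = 39843.8.
Endpoint term: (f(5) + f(20))/2 = (125.000 + 8000.00)/2 = 4062.50.
So far: 43906.2.
k=1: B_{2}/(2)! × [f^{(1)}(20) − f^{(1)}(5)] = 1/12 × (1200.00 − 75.0000) = 93.7500.
After k=1: 44000.0.
k=2: B_{4}/(4)! × [f^{(3)}(20) − f^{(3)}(5)] = −1/720 × (6.00000 − 6.00000) = 0.00000.
After k=2: 44000.0.
k=3: B_{6}/(6)! × [f^{(5)}(20) − f^{(5)}(5)] = 1/30240 × (0.00000 − 0.00000) = 0.00000.
After k=3: 44000.0.
k=4: B_{8}/(8)! × [f^{(7)}(20) − f^{(7)}(5)] = −1/1209600 × (0.00000 − 0.00000) = 0.00000.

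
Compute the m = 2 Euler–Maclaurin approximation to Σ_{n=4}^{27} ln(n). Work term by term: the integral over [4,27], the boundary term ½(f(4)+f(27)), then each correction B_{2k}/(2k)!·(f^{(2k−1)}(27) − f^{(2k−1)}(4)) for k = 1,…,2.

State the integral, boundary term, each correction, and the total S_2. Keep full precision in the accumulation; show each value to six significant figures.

The integral term ∫_4^27 ln(x) dx = 60.4424.
½[f(4) + f(27)] = ½[1.38629 + 3.29584] = 2.34107.
Running total after boundary: 62.7835.
k=1: B_{2}/(2)! × [f^{(1)}(27) − f^{(1)}(4)] = 1/12 × (0.0370370 − 0.250000) = -0.0177469.
Partial sum through k=1: 62.7657.
k=2: B_{4}/(4)! × [f^{(3)}(27) − f^{(3)}(4)] = −1/720 × (0.000101611 − 0.0312500) = 4.32617e-05.

S_2 ≈ 62.7658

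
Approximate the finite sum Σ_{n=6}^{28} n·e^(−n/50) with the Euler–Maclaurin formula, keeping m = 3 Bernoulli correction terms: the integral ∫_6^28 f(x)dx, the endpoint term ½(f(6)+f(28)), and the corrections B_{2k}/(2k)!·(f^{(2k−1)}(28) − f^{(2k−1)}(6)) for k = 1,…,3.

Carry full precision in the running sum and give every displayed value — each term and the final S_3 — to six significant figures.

S_3 ≈ 266.275

Integral: ∫_6^28 x·e^(−x/50) dx = 255.662.
Endpoint term: (f(6) + f(28))/2 = (5.32152 + 15.9939)/2 = 10.6577.
Running total after boundary: 266.320.
Correction k=1: B_{2}/2! · (f^{(1)}(28) − f^{(1)}(6)) = 1/12 · (0.251332 − 0.780490) = -0.0440965.
Running total after k=1: 266.275.
Correction k=2: B_{4}/4! · (f^{(3)}(28) − f^{(3)}(6)) = −1/720 · (0.000557500 − 0.00102173) = 6.44767e-07.
Running total after k=2: 266.275.
Correction k=3: B_{6}/6! · (f^{(5)}(28) − f^{(5)}(6)) = 1/30240 · (4.05787e-07 − 6.92507e-07) = -9.48150e-12.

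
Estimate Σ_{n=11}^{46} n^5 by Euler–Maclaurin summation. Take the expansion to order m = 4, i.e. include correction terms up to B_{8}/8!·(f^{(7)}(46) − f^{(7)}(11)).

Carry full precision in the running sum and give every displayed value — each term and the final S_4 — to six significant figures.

The integral term ∫_11^46 x^5 dx = 1.57875e+09.
½[f(11) + f(46)] = ½[161051 + 2.05963e+08] = 1.03062e+08.
Running total after boundary: 1.68182e+09.
Order-1 term: 1/12 · (2.23873e+07 − 73205.0) = 1.85951e+06.
After k=1: 1.68368e+09.
Order-2 term: −1/720 · (126960 − 7260.00) = -166.250.
After k=2: 1.68368e+09.
Order-3 term: 1/30240 · (120.000 − 120.000) = 0.00000.
After k=3: 1.68368e+09.
Order-4 term: −1/1209600 · (0.00000 − 0.00000) = 0.00000.

S_4 ≈ 1.68368e+09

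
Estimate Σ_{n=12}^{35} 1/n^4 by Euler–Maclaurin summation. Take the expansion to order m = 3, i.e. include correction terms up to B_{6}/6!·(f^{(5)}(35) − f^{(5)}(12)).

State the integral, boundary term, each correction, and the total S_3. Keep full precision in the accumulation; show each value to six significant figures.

The integral term ∫_12^35 1/x^4 dx = 0.000185127.
Endpoint term: (f(12) + f(35))/2 = (4.82253e-05 + 6.66389e-07)/2 = 2.44458e-05.
Running total after boundary: 0.000209573.
Order-1 term: 1/12 · (-7.61587e-08 − (-1.60751e-05)) = 1.33325e-06.
Running total after k=1: 0.000210906.
Order-2 term: −1/720 · (-1.86511e-09 − (-3.34898e-06)) = -4.64877e-09.
Running total after k=2: 0.000210901.
Order-3 term: 1/30240 · (-8.52623e-11 − (-1.30238e-06)) = 4.30653e-11.

S_3 ≈ 0.000210901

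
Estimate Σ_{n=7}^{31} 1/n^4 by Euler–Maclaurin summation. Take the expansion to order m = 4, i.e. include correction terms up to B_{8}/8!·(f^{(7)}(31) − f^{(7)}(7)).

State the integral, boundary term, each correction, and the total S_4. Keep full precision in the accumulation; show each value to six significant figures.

S_4 ≈ 0.00118904

Integral: ∫_7^31 1/x^4 dx = 0.000960628.
½[f(7) + f(31)] = ½[0.000416493 + 1.08281e-06] = 0.000208788.
So far: 0.00116942.
Order-1 term: 1/12 · (-1.39718e-07 − (-0.000237996)) = 1.98214e-05.
Running total after k=1: 0.00118924.
Order-2 term: −1/720 · (-4.36164e-09 − (-0.000145712)) = -2.02372e-07.
Running total after k=2: 0.00118904.
Order-3 term: 1/30240 · (-2.54164e-10 − (-0.000166528)) = 5.50687e-09.
Running total after k=3: 0.00118904.
Order-4 term: −1/1209600 · (-2.38031e-11 − (-0.000305868)) = -2.52867e-10.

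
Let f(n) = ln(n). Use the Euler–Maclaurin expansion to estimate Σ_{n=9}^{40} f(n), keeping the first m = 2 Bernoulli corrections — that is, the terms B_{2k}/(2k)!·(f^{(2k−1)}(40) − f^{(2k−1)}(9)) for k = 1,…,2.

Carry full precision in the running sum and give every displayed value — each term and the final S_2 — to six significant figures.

S_2 ≈ 99.7160

Integral: ∫_9^40 ln(x) dx = 96.7802.
½[f(9) + f(40)] = ½[2.19722 + 3.68888] = 2.94305.
Running total after boundary: 99.7232.
Order-1 term: 1/12 · (0.0250000 − 0.111111) = -0.00717593.
After k=1: 99.7160.
Order-2 term: −1/720 · (3.12500e-05 − 0.00274348) = 3.76699e-06.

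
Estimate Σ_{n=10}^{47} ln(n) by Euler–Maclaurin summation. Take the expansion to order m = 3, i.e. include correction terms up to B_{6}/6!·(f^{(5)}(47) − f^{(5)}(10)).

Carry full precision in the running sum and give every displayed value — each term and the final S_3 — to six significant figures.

S_3 ≈ 124.001

Integral: ∫_10^47 ln(x) dx = 120.931.
½[f(10) + f(47)] = ½[2.30259 + 3.85015] = 3.07637.
Integral + boundary = 124.007.
k=1: B_{2}/(2)! × [f^{(1)}(47) − f^{(1)}(10)] = 1/12 × (0.0212766 − 0.100000) = -0.00656028.
Running total after k=1: 124.001.
k=2: B_{4}/(4)! × [f^{(3)}(47) − f^{(3)}(10)] = −1/720 × (1.92636e-05 − 0.00200000) = 2.75102e-06.
Running total after k=2: 124.001.
k=3: B_{6}/(6)! × [f^{(5)}(47) − f^{(5)}(10)] = 1/30240 × (1.04646e-07 − 0.000240000) = -7.93305e-09.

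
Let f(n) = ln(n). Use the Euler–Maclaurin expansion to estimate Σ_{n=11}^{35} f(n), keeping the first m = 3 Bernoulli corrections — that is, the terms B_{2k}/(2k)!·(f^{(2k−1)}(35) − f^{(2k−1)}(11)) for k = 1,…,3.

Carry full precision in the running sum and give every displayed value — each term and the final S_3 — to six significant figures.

Integral: ∫_11^35 ln(x) dx = 74.0603.
½[f(11) + f(35)] = ½[2.39790 + 3.55535] = 2.97662.
Running total after boundary: 77.0370.
k=1: B_{2}/(2)! × [f^{(1)}(35) − f^{(1)}(11)] = 1/12 × (0.0285714 − 0.0909091) = -0.00519481.
Partial sum through k=1: 77.0318.
k=2: B_{4}/(4)! × [f^{(3)}(35) − f^{(3)}(11)] = −1/720 × (4.66472e-05 − 0.00150263) = 2.02220e-06.
Partial sum through k=2: 77.0318.
k=3: B_{6}/(6)! × [f^{(5)}(35) − f^{(5)}(11)] = 1/30240 × (4.56952e-07 − 0.000149021) = -4.91284e-09.

S_3 ≈ 77.0318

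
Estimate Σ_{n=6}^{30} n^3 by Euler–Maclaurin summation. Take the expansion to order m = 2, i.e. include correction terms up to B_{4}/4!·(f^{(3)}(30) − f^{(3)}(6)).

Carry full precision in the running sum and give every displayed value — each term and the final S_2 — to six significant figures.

Integral: ∫_6^30 x^3 dx = 202176.
Endpoint term: (f(6) + f(30))/2 = (216.000 + 27000.0)/2 = 13608.0.
Integral + boundary = 215784.
Correction k=1: B_{2}/2! · (f^{(1)}(30) − f^{(1)}(6)) = 1/12 · (2700.00 − 108.000) = 216.000.
Partial sum through k=1: 216000.
Correction k=2: B_{4}/4! · (f^{(3)}(30) − f^{(3)}(6)) = −1/720 · (6.00000 − 6.00000) = 0.00000.

S_2 ≈ 216000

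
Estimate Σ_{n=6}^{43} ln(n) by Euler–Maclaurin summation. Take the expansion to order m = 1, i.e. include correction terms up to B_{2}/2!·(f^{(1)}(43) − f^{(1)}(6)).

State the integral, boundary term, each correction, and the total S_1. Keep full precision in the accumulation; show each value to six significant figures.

S_1 ≈ 116.746

The integral term ∫_6^43 ln(x) dx = 113.981.
Endpoint term: (f(6) + f(43))/2 = (1.79176 + 3.76120)/2 = 2.77648.
So far: 116.758.
k=1: B_{2}/(2)! × [f^{(1)}(43) − f^{(1)}(6)] = 1/12 × (0.0232558 − 0.166667) = -0.0119509.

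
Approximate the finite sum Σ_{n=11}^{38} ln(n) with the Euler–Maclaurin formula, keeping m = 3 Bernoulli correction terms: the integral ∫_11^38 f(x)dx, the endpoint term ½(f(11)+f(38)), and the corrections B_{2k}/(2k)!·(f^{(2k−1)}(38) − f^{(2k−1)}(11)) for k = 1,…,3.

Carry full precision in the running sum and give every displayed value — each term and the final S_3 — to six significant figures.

Integral: ∫_11^38 ln(x) dx = 84.8514.
Endpoint term: (f(11) + f(38))/2 = (2.39790 + 3.63759)/2 = 3.01774.
Running total after boundary: 87.8692.
Order-1 term: 1/12 · (0.0263158 − 0.0909091) = -0.00538278.
Running total after k=1: 87.8638.
Order-2 term: −1/720 · (3.64485e-05 − 0.00150263) = 2.03636e-06.
Running total after k=2: 87.8638.
Order-3 term: 1/30240 · (3.02896e-07 − 0.000149021) = -4.91793e-09.

S_3 ≈ 87.8638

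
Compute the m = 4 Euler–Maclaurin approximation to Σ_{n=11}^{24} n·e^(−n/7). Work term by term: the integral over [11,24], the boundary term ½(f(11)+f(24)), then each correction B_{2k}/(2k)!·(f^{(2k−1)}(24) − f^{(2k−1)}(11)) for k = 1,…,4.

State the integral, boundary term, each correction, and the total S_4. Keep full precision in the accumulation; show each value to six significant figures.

S_4 ≈ 20.6734

Integral: ∫_11^24 x·e^(−x/7) dx = 19.1383.
½[f(11) + f(24)] = ½[2.28523 + 0.778398] = 1.53181.
Integral + boundary = 20.6701.
Correction k=1: B_{2}/2! · (f^{(1)}(24) − f^{(1)}(11)) = 1/12 · (-0.0787664 − (-0.118713)) = 0.00332890.
After k=1: 20.6734.
Correction k=2: B_{4}/4! · (f^{(3)}(24) − f^{(3)}(11)) = −1/720 · (-0.000283673 − 0.00605680) = 8.80621e-06.
After k=2: 20.6734.
Correction k=3: B_{6}/6! · (f^{(5)}(24) − f^{(5)}(11)) = 1/30240 · (2.12272e-05 − 0.000296660) = -9.10821e-09.
After k=3: 20.6734.
Correction k=4: B_{8}/8! · (f^{(7)}(24) − f^{(7)}(11)) = −1/1209600 · (9.84564e-07 − 9.58594e-06) = 7.11092e-12.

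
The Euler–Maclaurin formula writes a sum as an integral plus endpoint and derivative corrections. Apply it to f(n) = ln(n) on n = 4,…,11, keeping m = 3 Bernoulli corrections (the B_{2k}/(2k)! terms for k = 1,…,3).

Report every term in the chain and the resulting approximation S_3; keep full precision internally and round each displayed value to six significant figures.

∫_4^11 ln(x) dx evaluates to 13.8317.
Endpoint term: (f(4) + f(11))/2 = (1.38629 + 2.39790)/2 = 1.89209.
Integral + boundary = 15.7238.
Correction k=1: B_{2}/2! · (f^{(1)}(11) − f^{(1)}(4)) = 1/12 · (0.0909091 − 0.250000) = -0.0132576.
Running total after k=1: 15.7105.
Correction k=2: B_{4}/4! · (f^{(3)}(11) − f^{(3)}(4)) = −1/720 · (0.00150263 − 0.0312500) = 4.13158e-05.
Running total after k=2: 15.7105.
Correction k=3: B_{6}/6! · (f^{(5)}(11) − f^{(5)}(4)) = 1/30240 · (0.000149021 − 0.0234375) = -7.70122e-07.

S_3 ≈ 15.7105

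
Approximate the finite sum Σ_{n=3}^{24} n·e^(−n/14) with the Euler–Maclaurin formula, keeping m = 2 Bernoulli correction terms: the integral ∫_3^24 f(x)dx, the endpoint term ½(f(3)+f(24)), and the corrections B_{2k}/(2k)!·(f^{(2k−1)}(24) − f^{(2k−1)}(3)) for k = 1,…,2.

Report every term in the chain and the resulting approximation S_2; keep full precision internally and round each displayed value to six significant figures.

Integral: ∫_3^24 x·e^(−x/14) dx = 96.2849.
Boundary: ½(f(3) + f(24)) = ½(2.42135 + 4.32222) = 3.37178.
Running total after boundary: 99.6567.
Order-1 term: 1/12 · (-0.128637 − 0.634164) = -0.0635668.
After k=1: 99.5931.
Order-2 term: −1/720 · (0.00118136 − 0.0114714) = 1.42918e-05.

S_2 ≈ 99.5931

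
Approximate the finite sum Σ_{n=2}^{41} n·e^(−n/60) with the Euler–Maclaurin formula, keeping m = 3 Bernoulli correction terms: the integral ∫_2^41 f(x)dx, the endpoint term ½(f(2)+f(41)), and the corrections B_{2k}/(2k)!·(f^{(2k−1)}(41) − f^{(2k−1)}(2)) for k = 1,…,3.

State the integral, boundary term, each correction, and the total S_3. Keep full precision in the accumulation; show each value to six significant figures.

S_3 ≈ 549.415

∫_2^41 x·e^(−x/60) dx evaluates to 538.162.
Boundary: ½(f(2) + f(41)) = ½(1.93443 + 20.7022) = 11.3183.
Integral + boundary = 549.480.
Order-1 term: 1/12 · (0.159895 − 0.934976) = -0.0645901.
After k=1: 549.415.
Order-2 term: −1/720 · (0.000324933 − 0.000797058) = 6.55729e-07.
After k=2: 549.415.
Order-3 term: 1/30240 · (1.68180e-07 − 3.70667e-07) = -6.69597e-12.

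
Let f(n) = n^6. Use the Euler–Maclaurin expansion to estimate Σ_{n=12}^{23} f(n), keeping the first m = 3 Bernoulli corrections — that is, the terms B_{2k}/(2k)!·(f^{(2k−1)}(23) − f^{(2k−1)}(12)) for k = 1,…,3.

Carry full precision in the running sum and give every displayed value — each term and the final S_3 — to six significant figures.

S_3 ≈ 5.59888e+08

∫_12^23 x^6 dx evaluates to 4.81285e+08.
Endpoint term: (f(12) + f(23))/2 = (2.98598e+06 + 1.48036e+08)/2 = 7.55109e+07.
So far: 5.56796e+08.
Order-1 term: 1/12 · (3.86181e+07 − 1.49299e+06) = 3.09376e+06.
Partial sum through k=1: 5.59889e+08.
Order-2 term: −1/720 · (1.46004e+06 − 207360) = -1739.83.
Partial sum through k=2: 5.59888e+08.
Order-3 term: 1/30240 · (16560.0 − 8640.00) = 0.261905.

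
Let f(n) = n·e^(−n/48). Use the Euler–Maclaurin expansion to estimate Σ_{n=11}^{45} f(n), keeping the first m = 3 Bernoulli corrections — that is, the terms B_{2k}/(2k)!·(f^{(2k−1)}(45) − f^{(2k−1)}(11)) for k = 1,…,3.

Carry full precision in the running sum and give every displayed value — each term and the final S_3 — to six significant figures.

S_3 ≈ 517.003

The integral term ∫_11^45 x·e^(−x/48) dx = 503.868.
½[f(11) + f(45)] = ½[8.74716 + 17.6223] = 13.1847.
Running total after boundary: 517.052.
Correction k=1: B_{2}/2! · (f^{(1)}(45) − f^{(1)}(11)) = 1/12 · (0.0244754 − 0.612964) = -0.0490407.
Partial sum through k=1: 517.003.
Correction k=2: B_{4}/4! · (f^{(3)}(45) − f^{(3)}(11)) = −1/720 · (0.000350558 − 0.000956318) = 8.41332e-07.
Partial sum through k=2: 517.003.
Correction k=3: B_{6}/6! · (f^{(5)}(45) − f^{(5)}(11)) = 1/30240 · (2.99694e-07 − 7.14667e-07) = -1.37227e-11.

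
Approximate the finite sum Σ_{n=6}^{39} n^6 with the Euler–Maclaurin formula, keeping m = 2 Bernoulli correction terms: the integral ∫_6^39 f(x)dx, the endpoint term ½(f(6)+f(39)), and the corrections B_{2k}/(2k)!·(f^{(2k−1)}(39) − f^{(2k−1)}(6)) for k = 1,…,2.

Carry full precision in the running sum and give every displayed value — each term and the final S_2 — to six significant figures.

S_2 ≈ 2.14089e+10

The integral term ∫_6^39 x^6 dx = 1.96044e+10.
Endpoint term: (f(6) + f(39))/2 = (46656.0 + 3.51874e+09)/2 = 1.75940e+09.
Running total after boundary: 2.13638e+10.
Correction k=1: B_{2}/2! · (f^{(1)}(39) − f^{(1)}(6)) = 1/12 · (5.41345e+08 − 46656.0) = 4.51082e+07.
After k=1: 2.14089e+10.
Correction k=2: B_{4}/4! · (f^{(3)}(39) − f^{(3)}(6)) = −1/720 · (7.11828e+06 − 25920.0) = -9850.50.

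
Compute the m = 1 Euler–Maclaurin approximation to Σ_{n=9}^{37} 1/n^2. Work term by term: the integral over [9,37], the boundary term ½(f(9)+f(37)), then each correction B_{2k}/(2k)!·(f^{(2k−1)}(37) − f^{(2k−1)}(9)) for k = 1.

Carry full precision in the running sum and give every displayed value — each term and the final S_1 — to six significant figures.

Integral: ∫_9^37 1/x^2 dx = 0.0840841.
Boundary: ½(f(9) + f(37)) = ½(0.0123457 + 0.000730460) = 0.00653807.
Running total after boundary: 0.0906222.
Correction k=1: B_{2}/2! · (f^{(1)}(37) − f^{(1)}(9)) = 1/12 · (-3.94843e-05 − (-0.00274348)) = 0.000225333.

S_1 ≈ 0.0908475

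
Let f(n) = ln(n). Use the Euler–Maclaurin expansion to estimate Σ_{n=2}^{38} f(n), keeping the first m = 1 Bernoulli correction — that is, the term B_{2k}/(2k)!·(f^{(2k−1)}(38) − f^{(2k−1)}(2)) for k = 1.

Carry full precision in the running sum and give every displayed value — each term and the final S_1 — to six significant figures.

The integral term ∫_2^38 ln(x) dx = 100.842.
Boundary: ½(f(2) + f(38)) = ½(0.693147 + 3.63759) = 2.16537.
So far: 103.007.
k=1: B_{2}/(2)! × [f^{(1)}(38) − f^{(1)}(2)] = 1/12 × (0.0263158 − 0.500000) = -0.0394737.

S_1 ≈ 102.968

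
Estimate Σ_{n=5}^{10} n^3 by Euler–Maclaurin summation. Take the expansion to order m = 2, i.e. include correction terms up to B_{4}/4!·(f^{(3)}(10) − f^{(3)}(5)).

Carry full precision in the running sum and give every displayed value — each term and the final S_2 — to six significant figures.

Integral: ∫_5^10 x^3 dx = 2343.75.
½[f(5) + f(10)] = ½[125.000 + 1000.00] = 562.500.
So far: 2906.25.
Order-1 term: 1/12 · (300.000 − 75.0000) = 18.7500.
Partial sum through k=1: 2925.00.
Order-2 term: −1/720 · (6.00000 − 6.00000) = 0.00000.

S_2 ≈ 2925.00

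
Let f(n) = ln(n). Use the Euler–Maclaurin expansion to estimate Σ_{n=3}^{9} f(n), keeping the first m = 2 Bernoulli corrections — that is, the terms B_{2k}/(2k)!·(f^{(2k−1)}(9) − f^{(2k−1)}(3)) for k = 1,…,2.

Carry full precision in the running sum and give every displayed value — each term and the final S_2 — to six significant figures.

S_2 ≈ 12.1087

∫_3^9 ln(x) dx evaluates to 10.4792.
Boundary: ½(f(3) + f(9)) = ½(1.09861 + 2.19722) = 1.64792.
Running total after boundary: 12.1271.
Correction k=1: B_{2}/2! · (f^{(1)}(9) − f^{(1)}(3)) = 1/12 · (0.111111 − 0.333333) = -0.0185185.
Partial sum through k=1: 12.1086.
Correction k=2: B_{4}/4! · (f^{(3)}(9) − f^{(3)}(3)) = −1/720 · (0.00274348 − 0.0740741) = 9.90703e-05.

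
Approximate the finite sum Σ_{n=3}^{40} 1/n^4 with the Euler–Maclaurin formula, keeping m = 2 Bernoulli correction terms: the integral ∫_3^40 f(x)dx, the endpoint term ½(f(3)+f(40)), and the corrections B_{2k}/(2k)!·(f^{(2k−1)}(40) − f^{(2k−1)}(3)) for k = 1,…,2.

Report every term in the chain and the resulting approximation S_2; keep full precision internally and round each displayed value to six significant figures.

The integral term ∫_3^40 1/x^4 dx = 0.0123405.
Boundary: ½(f(3) + f(40)) = ½(0.0123457 + 3.90625e-07) = 0.00617303.
Running total after boundary: 0.0185135.
Order-1 term: 1/12 · (-3.90625e-08 − (-0.0164609)) = 0.00137174.
Partial sum through k=1: 0.0198852.
Order-2 term: −1/720 · (-7.32422e-10 − (-0.0548697)) = -7.62079e-05.

S_2 ≈ 0.0198090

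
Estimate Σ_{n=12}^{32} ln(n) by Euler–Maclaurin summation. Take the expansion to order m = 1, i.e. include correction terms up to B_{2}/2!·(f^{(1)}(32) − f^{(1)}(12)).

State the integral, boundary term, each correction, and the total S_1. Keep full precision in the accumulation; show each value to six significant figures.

The integral term ∫_12^32 ln(x) dx = 61.0847.
Endpoint term: (f(12) + f(32))/2 = (2.48491 + 3.46574)/2 = 2.97532.
Running total after boundary: 64.0600.
k=1: B_{2}/(2)! × [f^{(1)}(32) − f^{(1)}(12)] = 1/12 × (0.0312500 − 0.0833333) = -0.00434028.

S_1 ≈ 64.0557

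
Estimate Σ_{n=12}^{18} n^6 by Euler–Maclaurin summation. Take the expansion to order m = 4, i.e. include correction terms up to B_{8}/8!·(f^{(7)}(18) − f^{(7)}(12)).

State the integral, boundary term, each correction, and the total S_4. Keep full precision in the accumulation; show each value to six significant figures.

The integral term ∫_12^18 x^6 dx = 8.23412e+07.
Endpoint term: (f(12) + f(18))/2 = (2.98598e+06 + 3.40122e+07)/2 = 1.84991e+07.
So far: 1.00840e+08.
k=1: B_{2}/(2)! × [f^{(1)}(18) − f^{(1)}(12)] = 1/12 × (1.13374e+07 − 1.49299e+06) = 820368.
After k=1: 1.01661e+08.
k=2: B_{4}/(4)! × [f^{(3)}(18) − f^{(3)}(12)] = −1/720 × (699840 − 207360) = -684.000.
After k=2: 1.01660e+08.
k=3: B_{6}/(6)! × [f^{(5)}(18) − f^{(5)}(12)] = 1/30240 × (12960.0 − 8640.00) = 0.142857.
After k=3: 1.01660e+08.
k=4: B_{8}/(8)! × [f^{(7)}(18) − f^{(7)}(12)] = −1/1209600 × (0.00000 − 0.00000) = 0.00000.

S_4 ≈ 1.01660e+08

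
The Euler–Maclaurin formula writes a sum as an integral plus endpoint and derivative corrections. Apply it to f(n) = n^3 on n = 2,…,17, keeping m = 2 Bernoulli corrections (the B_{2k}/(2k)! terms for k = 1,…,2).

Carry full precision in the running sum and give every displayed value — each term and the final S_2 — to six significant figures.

Integral: ∫_2^17 x^3 dx = 20876.2.
Endpoint term: (f(2) + f(17))/2 = (8.00000 + 4913.00)/2 = 2460.50.
Integral + boundary = 23336.8.
k=1: B_{2}/(2)! × [f^{(1)}(17) − f^{(1)}(2)] = 1/12 × (867.000 − 12.0000) = 71.2500.
After k=1: 23408.0.
k=2: B_{4}/(4)! × [f^{(3)}(17) − f^{(3)}(2)] = −1/720 × (6.00000 − 6.00000) = 0.00000.

S_2 ≈ 23408.0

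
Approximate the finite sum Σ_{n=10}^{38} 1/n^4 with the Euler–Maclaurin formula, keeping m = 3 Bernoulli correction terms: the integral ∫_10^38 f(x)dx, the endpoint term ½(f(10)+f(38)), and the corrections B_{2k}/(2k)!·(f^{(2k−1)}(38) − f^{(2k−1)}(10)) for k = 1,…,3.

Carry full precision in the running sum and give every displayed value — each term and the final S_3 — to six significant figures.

The integral term ∫_10^38 1/x^4 dx = 0.000327259.
½[f(10) + f(38)] = ½[0.000100000 + 4.79585e-07] = 5.02398e-05.
Integral + boundary = 0.000377498.
k=1: B_{2}/(2)! × [f^{(1)}(38) − f^{(1)}(10)] = 1/12 × (-5.04826e-08 − (-4.00000e-05)) = 3.32913e-06.
After k=1: 0.000380828.
k=2: B_{4}/(4)! × [f^{(3)}(38) − f^{(3)}(10)] = −1/720 × (-1.04881e-09 − (-1.20000e-05)) = -1.66652e-08.
After k=2: 0.000380811.
k=3: B_{6}/(6)! × [f^{(5)}(38) − f^{(5)}(10)] = 1/30240 × (-4.06740e-11 − (-6.72000e-06)) = 2.22221e-10.

S_3 ≈ 0.000380811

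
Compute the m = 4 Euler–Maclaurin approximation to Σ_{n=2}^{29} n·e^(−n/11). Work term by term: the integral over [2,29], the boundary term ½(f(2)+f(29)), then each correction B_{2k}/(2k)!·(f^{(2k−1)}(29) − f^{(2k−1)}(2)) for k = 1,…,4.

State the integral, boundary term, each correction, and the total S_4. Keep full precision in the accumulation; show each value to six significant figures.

∫_2^29 x·e^(−x/11) dx evaluates to 87.7133.
Boundary: ½(f(2) + f(29)) = ½(1.66751 + 2.07702) = 1.87226.
Running total after boundary: 89.5856.
Order-1 term: 1/12 · (-0.117198 − 0.682161) = -0.0666133.
Partial sum through k=1: 89.5190.
Order-2 term: −1/720 · (0.000215240 − 0.0194187) = 2.66715e-05.
Partial sum through k=2: 89.5190.
Order-3 term: 1/30240 · (1.15625e-05 − 0.000274378) = -8.69100e-09.
Partial sum through k=3: 89.5190.
Order-4 term: −1/1209600 · (1.76414e-07 − 3.20885e-06) = 2.50698e-12.

S_4 ≈ 89.5190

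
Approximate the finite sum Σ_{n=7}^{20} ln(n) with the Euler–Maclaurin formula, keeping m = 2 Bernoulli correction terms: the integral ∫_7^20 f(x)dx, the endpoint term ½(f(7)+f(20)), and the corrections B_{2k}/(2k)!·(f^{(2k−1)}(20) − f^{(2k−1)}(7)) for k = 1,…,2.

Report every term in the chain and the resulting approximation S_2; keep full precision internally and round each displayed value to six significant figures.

∫_7^20 ln(x) dx evaluates to 33.2933.
Endpoint term: (f(7) + f(20))/2 = (1.94591 + 2.99573)/2 = 2.47082.
Integral + boundary = 35.7641.
Order-1 term: 1/12 · (0.0500000 − 0.142857) = -0.00773810.
After k=1: 35.7564.
Order-2 term: −1/720 · (0.000250000 − 0.00583090) = 7.75126e-06.

S_2 ≈ 35.7564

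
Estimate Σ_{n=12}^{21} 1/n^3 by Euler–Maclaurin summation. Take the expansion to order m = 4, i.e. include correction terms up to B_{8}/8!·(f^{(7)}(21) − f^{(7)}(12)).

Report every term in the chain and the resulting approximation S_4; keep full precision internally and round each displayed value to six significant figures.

S_4 ≈ 0.00269252

Integral: ∫_12^21 1/x^3 dx = 0.00233844.
½[f(12) + f(21)] = ½[0.000578704 + 0.000107980] = 0.000343342.
Integral + boundary = 0.00268178.
k=1: B_{2}/(2)! × [f^{(1)}(21) − f^{(1)}(12)] = 1/12 × (-1.54257e-05 − (-0.000144676)) = 1.07709e-05.
After k=1: 0.00269255.
k=2: B_{4}/(4)! × [f^{(3)}(21) − f^{(3)}(12)] = −1/720 × (-6.99577e-07 − (-2.00939e-05)) = -2.69365e-08.
After k=2: 0.00269252.
k=3: B_{6}/(6)! × [f^{(5)}(21) − f^{(5)}(12)] = 1/30240 × (-6.66264e-08 − (-5.86071e-06)) = 1.91603e-10.
After k=3: 0.00269252.
k=4: B_{8}/(8)! × [f^{(7)}(21) − f^{(7)}(12)] = −1/1209600 × (-1.08778e-08 − (-2.93036e-06)) = -2.41359e-12.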